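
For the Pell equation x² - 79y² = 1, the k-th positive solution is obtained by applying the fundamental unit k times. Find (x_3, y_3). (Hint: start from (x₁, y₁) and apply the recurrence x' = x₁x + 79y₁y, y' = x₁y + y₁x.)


Step 1: Find the fundamental solution (x₁, y₁) of x² - 79y² = 1.
  Expand √79 as a continued fraction. a₀ = ⌊√79⌋ = 8; iterate m_{k+1} = d_k·a_k − m_k, d_{k+1} = (79 − m_{k+1}²)/d_k, a_{k+1} = ⌊(a₀ + m_{k+1})/d_{k+1}⌋ (starting m₀ = 0, d₀ = 1), with convergents p_k = a_k·p_{k-1} + p_{k-2}, q_k = a_k·q_{k-1} + q_{k-2} (p₋₁ = 1, q₋₁ = 0):
  k = 0: a₀ = 8; p₀/q₀ = 8/1; p₀² − 79·q₀² = 64 − 79 = -15.
  k = 1: m = 8, d = 15, a = ⌊(8 + 8)/15⌋ = 1; p/q = (1·8 + 1)/(1·1 + 0) = 9/1; p² − 79·q² = 81 − 79 = 2.
  k = 2: m = 7, d = 2, a = ⌊(8 + 7)/2⌋ = 7; p/q = (7·9 + 8)/(7·1 + 1) = 71/8; p² − 79·q² = 5041 − 5056 = -15.
  k = 3: m = 7, d = 15, a = ⌊(8 + 7)/15⌋ = 1; p/q = (1·71 + 9)/(1·8 + 1) = 80/9; p² − 79·q² = 6400 − 6399 = 1.
  The first convergent with p² − 79·q² = 1 gives the fundamental solution (x₁, y₁) = (80, 9).
Step 2: Apply the recurrence (x_{n+1}, y_{n+1}) = (x₁x_n + 79y₁y_n, x₁y_n + y₁x_n) repeatedly.
  From (x_1, y_1) = (80, 9): x_2 = 80·80 + 79·9·9 = 12799; y_2 = 80·9 + 9·80 = 1440.
  From (x_2, y_2) = (12799, 1440): x_3 = 80·12799 + 79·9·1440 = 2047760; y_3 = 80·1440 + 9·12799 = 230391.
Step 3: Verify x_3² - 79·y_3² = 4193321017600 - 4193321017599 = 1 (should be 1). ✓

(x_1, y_1) = (80, 9); (x_3, y_3) = (2047760, 230391).


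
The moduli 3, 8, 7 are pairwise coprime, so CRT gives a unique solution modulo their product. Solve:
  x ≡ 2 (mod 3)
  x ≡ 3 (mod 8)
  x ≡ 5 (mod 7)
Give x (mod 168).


Moduli 3, 8, 7 are pairwise coprime; by CRT there is a unique solution modulo M = 3 · 8 · 7 = 168.
Solve pairwise, accumulating the modulus:
  Start with x ≡ 2 (mod 3).
  Combine with x ≡ 3 (mod 8): since gcd(3, 8) = 1, we get a unique residue mod 24.
    Write x = 2 + 3·t and substitute into x ≡ 3 (mod 8): 3·t ≡ 3 − 2 = 1 (mod 8).
    The inverse of 3 mod 8 is 3 (since 3·3 = 9 = 1·8 + 1), so t ≡ 3·1 = 3 ≡ 3 (mod 8).
    Then x = 2 + 3·3 = 11, valid modulo lcm(3, 8) = 24: x ≡ 11 (mod 24).
  Combine with x ≡ 5 (mod 7): since gcd(24, 7) = 1, we get a unique residue mod 168.
    Write x = 11 + 24·t and substitute into x ≡ 5 (mod 7): 24·t ≡ 5 − 11 = -6 (mod 7).
    Reduce coefficients mod 7: 3·t ≡ 1 (mod 7).
    The inverse of 3 mod 7 is 5 (since 3·5 = 15 = 2·7 + 1), so t ≡ 5·1 = 5 ≡ 5 (mod 7).
    Then x = 11 + 24·5 = 131, valid modulo lcm(24, 7) = 168: x ≡ 131 (mod 168).
Verify: 131 mod 3 = 2 ✓, 131 mod 8 = 3 ✓, 131 mod 7 = 5 ✓.

x ≡ 131 (mod 168).


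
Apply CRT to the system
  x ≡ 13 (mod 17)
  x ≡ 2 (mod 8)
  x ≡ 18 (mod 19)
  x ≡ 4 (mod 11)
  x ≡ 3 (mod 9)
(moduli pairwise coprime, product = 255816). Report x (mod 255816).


Product of moduli M = 17 · 8 · 19 · 11 · 9 = 255816.
Merge one congruence at a time:
  Start: x ≡ 13 (mod 17).
  Combine with x ≡ 2 (mod 8); new modulus lcm = 136.
    Write x = 13 + 17·t and substitute into x ≡ 2 (mod 8): 17·t ≡ 2 − 13 = -11 (mod 8).
    Reduce coefficients mod 8: 1·t ≡ 5 (mod 8).
    So t ≡ 5 (mod 8).
    Then x = 13 + 17·5 = 98, valid modulo lcm(17, 8) = 136: x ≡ 98 (mod 136).
  Combine with x ≡ 18 (mod 19); new modulus lcm = 2584.
    Write x = 98 + 136·t and substitute into x ≡ 18 (mod 19): 136·t ≡ 18 − 98 = -80 (mod 19).
    Reduce coefficients mod 19: 3·t ≡ 15 (mod 19).
    The inverse of 3 mod 19 is 13 (since 3·13 = 39 = 2·19 + 1), so t ≡ 13·15 = 195 ≡ 5 (mod 19).
    Then x = 98 + 136·5 = 778, valid modulo lcm(136, 19) = 2584: x ≡ 778 (mod 2584).
  Combine with x ≡ 4 (mod 11); new modulus lcm = 28424.
    Write x = 778 + 2584·t and substitute into x ≡ 4 (mod 11): 2584·t ≡ 4 − 778 = -774 (mod 11).
    Reduce coefficients mod 11: 10·t ≡ 7 (mod 11).
    The inverse of 10 mod 11 is 10 (since 10·10 = 100 = 9·11 + 1), so t ≡ 10·7 = 70 ≡ 4 (mod 11).
    Then x = 778 + 2584·4 = 11114, valid modulo lcm(2584, 11) = 28424: x ≡ 11114 (mod 28424).
  Combine with x ≡ 3 (mod 9); new modulus lcm = 255816.
    Write x = 11114 + 28424·t and substitute into x ≡ 3 (mod 9): 28424·t ≡ 3 − 11114 = -11111 (mod 9).
    Reduce coefficients mod 9: 2·t ≡ 4 (mod 9).
    The inverse of 2 mod 9 is 5 (since 2·5 = 10 = 1·9 + 1), so t ≡ 5·4 = 20 ≡ 2 (mod 9).
    Then x = 11114 + 28424·2 = 67962, valid modulo lcm(28424, 9) = 255816: x ≡ 67962 (mod 255816).
Verify against each original: 67962 mod 17 = 13, 67962 mod 8 = 2, 67962 mod 19 = 18, 67962 mod 11 = 4, 67962 mod 9 = 3.

x ≡ 67962 (mod 255816).


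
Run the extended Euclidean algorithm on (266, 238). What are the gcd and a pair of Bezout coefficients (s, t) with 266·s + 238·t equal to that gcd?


Euclidean algorithm on (266, 238) — divide until remainder is 0:
  266 = 1 · 238 + 28
  238 = 8 · 28 + 14
  28 = 2 · 14 + 0
gcd(266, 238) = 14.
Track Bezout coefficients alongside the remainders: start with r₀ = 266 = a·1 + b·0 (s = 1, t = 0) and r₁ = 238 = a·0 + b·1 (s = 0, t = 1); each new remainder r_{k+1} = r_{k-1} − q_k·r_k inherits s_{k+1} = s_{k-1} − q_k·s_k, t_{k+1} = t_{k-1} − q_k·t_k, so r_k = a·s_k + b·t_k at every step:
  q = 1: r = 28, s = 1 − 1·0 = 1, t = 0 − 1·1 = -1  (check: 266·1 + 238·(-1) = 28)
  q = 8: r = 14, s = 0 − 8·1 = -8, t = 1 − 8·(-1) = 9  (check: 266·(-8) + 238·9 = 14)
The row with r = 14 (the gcd) gives the Bezout coefficients s = -8, t = 9.
Result: 266 · (-8) + 238 · (9) = 14.

gcd(266, 238) = 14; s = -8, t = 9 (check: 266·(-8) + 238·9 = 14).


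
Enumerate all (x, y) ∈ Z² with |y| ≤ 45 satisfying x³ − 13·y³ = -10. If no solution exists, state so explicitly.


The equation is x³ - 13y³ = -10. For fixed y, x³ = 13·y³ − 10, so a solution requires the RHS to be a perfect cube.
Strategy: iterate y from -45 to 45, compute RHS = 13·y³ − 10, and check whether it is a (positive or negative) perfect cube.
Check small values of y:
  y = 0: RHS = -10 is not a perfect cube.
  y = 1: RHS = 3 is not a perfect cube.
  y = -1: RHS = -23 is not a perfect cube.
  y = 2: RHS = 94 is not a perfect cube.
  y = -2: RHS = -114 is not a perfect cube.
  y = 3: RHS = 341 is not a perfect cube.
  y = -3: RHS = -361 is not a perfect cube.
Continuing the search up to |y| = 45 finds no solutions either.
No (x, y) in the scanned range satisfies the equation.

No integer solutions with |y| ≤ 45.


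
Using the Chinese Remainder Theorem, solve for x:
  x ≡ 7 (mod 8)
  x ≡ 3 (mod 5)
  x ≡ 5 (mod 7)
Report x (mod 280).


Moduli 8, 5, 7 are pairwise coprime; by CRT there is a unique solution modulo M = 8 · 5 · 7 = 280.
Solve pairwise, accumulating the modulus:
  Start with x ≡ 7 (mod 8).
  Combine with x ≡ 3 (mod 5): since gcd(8, 5) = 1, we get a unique residue mod 40.
    Write x = 7 + 8·t and substitute into x ≡ 3 (mod 5): 8·t ≡ 3 − 7 = -4 (mod 5).
    Reduce coefficients mod 5: 3·t ≡ 1 (mod 5).
    The inverse of 3 mod 5 is 2 (since 3·2 = 6 = 1·5 + 1), so t ≡ 2·1 = 2 ≡ 2 (mod 5).
    Then x = 7 + 8·2 = 23, valid modulo lcm(8, 5) = 40: x ≡ 23 (mod 40).
  Combine with x ≡ 5 (mod 7): since gcd(40, 7) = 1, we get a unique residue mod 280.
    Write x = 23 + 40·t and substitute into x ≡ 5 (mod 7): 40·t ≡ 5 − 23 = -18 (mod 7).
    Reduce coefficients mod 7: 5·t ≡ 3 (mod 7).
    The inverse of 5 mod 7 is 3 (since 5·3 = 15 = 2·7 + 1), so t ≡ 3·3 = 9 ≡ 2 (mod 7).
    Then x = 23 + 40·2 = 103, valid modulo lcm(40, 7) = 280: x ≡ 103 (mod 280).
Verify: 103 mod 8 = 7 ✓, 103 mod 5 = 3 ✓, 103 mod 7 = 5 ✓.

x ≡ 103 (mod 280).


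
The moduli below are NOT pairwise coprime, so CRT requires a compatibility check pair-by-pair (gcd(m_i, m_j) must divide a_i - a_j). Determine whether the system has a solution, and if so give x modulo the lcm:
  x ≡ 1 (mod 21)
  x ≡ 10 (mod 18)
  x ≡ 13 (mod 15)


Moduli 21, 18, 15 are not pairwise coprime, so CRT works modulo lcm(m_i) when all pairwise compatibility conditions hold.
Pairwise compatibility: gcd(m_i, m_j) must divide a_i - a_j for every pair.
Merge one congruence at a time:
  Start: x ≡ 1 (mod 21).
  Combine with x ≡ 10 (mod 18): gcd(21, 18) = 3; 10 - 1 = 9, which IS divisible by 3, so compatible.
    Write x = 1 + 21·t and substitute into x ≡ 10 (mod 18): 21·t ≡ 10 − 1 = 9 (mod 18).
    Divide the congruence (and modulus) by g = 3: 7·t ≡ 3 (mod 6).
    Reduce coefficients mod 6: 1·t ≡ 3 (mod 6).
    So t ≡ 3 (mod 6).
    Then x = 1 + 21·3 = 64, valid modulo lcm(21, 18) = 126: x ≡ 64 (mod 126).
  Combine with x ≡ 13 (mod 15): gcd(126, 15) = 3; 13 - 64 = -51, which IS divisible by 3, so compatible.
    Write x = 64 + 126·t and substitute into x ≡ 13 (mod 15): 126·t ≡ 13 − 64 = -51 (mod 15).
    Divide the congruence (and modulus) by g = 3: 42·t ≡ -17 (mod 5).
    Reduce coefficients mod 5: 2·t ≡ 3 (mod 5).
    The inverse of 2 mod 5 is 3 (since 2·3 = 6 = 1·5 + 1), so t ≡ 3·3 = 9 ≡ 4 (mod 5).
    Then x = 64 + 126·4 = 568, valid modulo lcm(126, 15) = 630: x ≡ 568 (mod 630).
Verify: 568 mod 21 = 1, 568 mod 18 = 10, 568 mod 15 = 13.

x ≡ 568 (mod 630).


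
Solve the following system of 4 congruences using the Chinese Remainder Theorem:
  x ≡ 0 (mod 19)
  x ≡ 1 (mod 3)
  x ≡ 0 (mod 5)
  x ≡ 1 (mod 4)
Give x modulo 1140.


Product of moduli M = 19 · 3 · 5 · 4 = 1140.
Merge one congruence at a time:
  Start: x ≡ 0 (mod 19).
  Combine with x ≡ 1 (mod 3); new modulus lcm = 57.
    Write x = 0 + 19·t and substitute into x ≡ 1 (mod 3): 19·t ≡ 1 − 0 = 1 (mod 3).
    Reduce coefficients mod 3: 1·t ≡ 1 (mod 3).
    So t ≡ 1 (mod 3).
    Then x = 0 + 19·1 = 19, valid modulo lcm(19, 3) = 57: x ≡ 19 (mod 57).
  Combine with x ≡ 0 (mod 5); new modulus lcm = 285.
    Write x = 19 + 57·t and substitute into x ≡ 0 (mod 5): 57·t ≡ 0 − 19 = -19 (mod 5).
    Reduce coefficients mod 5: 2·t ≡ 1 (mod 5).
    The inverse of 2 mod 5 is 3 (since 2·3 = 6 = 1·5 + 1), so t ≡ 3·1 = 3 ≡ 3 (mod 5).
    Then x = 19 + 57·3 = 190, valid modulo lcm(57, 5) = 285: x ≡ 190 (mod 285).
  Combine with x ≡ 1 (mod 4); new modulus lcm = 1140.
    Write x = 190 + 285·t and substitute into x ≡ 1 (mod 4): 285·t ≡ 1 − 190 = -189 (mod 4).
    Reduce coefficients mod 4: 1·t ≡ 3 (mod 4).
    So t ≡ 3 (mod 4).
    Then x = 190 + 285·3 = 1045, valid modulo lcm(285, 4) = 1140: x ≡ 1045 (mod 1140).
Verify against each original: 1045 mod 19 = 0, 1045 mod 3 = 1, 1045 mod 5 = 0, 1045 mod 4 = 1.

x ≡ 1045 (mod 1140).


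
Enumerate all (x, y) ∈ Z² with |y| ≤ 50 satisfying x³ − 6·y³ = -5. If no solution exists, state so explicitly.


The equation is x³ - 6y³ = -5. For fixed y, x³ = 6·y³ − 5, so a solution requires the RHS to be a perfect cube.
Strategy: iterate y from -50 to 50, compute RHS = 6·y³ − 5, and check whether it is a (positive or negative) perfect cube.
Check small values of y:
  y = 0: RHS = -5 is not a perfect cube.
  y = 1: RHS = 1 = (1)³ ⇒ x = 1 works.
  y = -1: RHS = -11 is not a perfect cube.
  y = 2: RHS = 43 is not a perfect cube.
  y = -2: RHS = -53 is not a perfect cube.
  y = 3: RHS = 157 is not a perfect cube.
  y = -3: RHS = -167 is not a perfect cube.
Continuing the search up to |y| = 50 finds no further solutions beyond those listed.
Collected solutions: (1, 1).

Solutions (with |y| ≤ 50): (1, 1).


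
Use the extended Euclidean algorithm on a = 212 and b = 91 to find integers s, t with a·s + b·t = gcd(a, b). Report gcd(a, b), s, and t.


Euclidean algorithm on (212, 91) — divide until remainder is 0:
  212 = 2 · 91 + 30
  91 = 3 · 30 + 1
  30 = 30 · 1 + 0
gcd(212, 91) = 1.
Track Bezout coefficients alongside the remainders: start with r₀ = 212 = a·1 + b·0 (s = 1, t = 0) and r₁ = 91 = a·0 + b·1 (s = 0, t = 1); each new remainder r_{k+1} = r_{k-1} − q_k·r_k inherits s_{k+1} = s_{k-1} − q_k·s_k, t_{k+1} = t_{k-1} − q_k·t_k, so r_k = a·s_k + b·t_k at every step:
  q = 2: r = 30, s = 1 − 2·0 = 1, t = 0 − 2·1 = -2  (check: 212·1 + 91·(-2) = 30)
  q = 3: r = 1, s = 0 − 3·1 = -3, t = 1 − 3·(-2) = 7  (check: 212·(-3) + 91·7 = 1)
The row with r = 1 (the gcd) gives the Bezout coefficients s = -3, t = 7.
Result: 212 · (-3) + 91 · (7) = 1.

gcd(212, 91) = 1; s = -3, t = 7 (check: 212·(-3) + 91·7 = 1).


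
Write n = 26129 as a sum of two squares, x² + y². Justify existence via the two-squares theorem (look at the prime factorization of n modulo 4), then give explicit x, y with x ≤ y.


Step 1: Factor n = 26129 = 17 · 29 · 53.
Step 2: Check the mod-4 condition on each prime factor: 17 ≡ 1 (mod 4), exponent 1; 29 ≡ 1 (mod 4), exponent 1; 53 ≡ 1 (mod 4), exponent 1.
All primes ≡ 3 (mod 4) appear to even exponent (or don't appear), so by the two-squares theorem n IS expressible as a sum of two squares.
Step 3: Build a representation. Here n = 17 · 29 · 53 is a product of primes ≡ 1 (mod 4). Each prime p ≡ 1 (mod 4) is itself a sum of two squares; find a² by testing p − a² for a perfect square:
  17: 17 − 1² = 16 = 4² ⇒ 17 = 1² + 4².
  29: 29 − 1² = 28, 29 − 2² = 25 = 5² ⇒ 29 = 2² + 5².
  53: 53 − 1² = 52, 53 − 2² = 49 = 7² ⇒ 53 = 2² + 7².
  Combine using the Brahmagupta–Fibonacci identity (a² + b²)(c² + d²) = (ac − bd)² + (ad + bc)² = (ac + bd)² + (ad − bc)²:
  17 · 29 = 493: from (1² + 4²)(2² + 5²), take (1·2 − 4·5, 1·5 + 4·2) = (2 − 20, 5 + 8) = (-18, 13); dropping signs (only squares matter) gives (18, 13); check 18² + 13² = 324 + 169 = 493 ✓.
  493 · 53 = 26129: from (18² + 13²)(2² + 7²), take (18·2 − 13·7, 18·7 + 13·2) = (36 − 91, 126 + 26) = (-55, 152); dropping signs (only squares matter) gives (55, 152); check 55² + 152² = 3025 + 23104 = 26129 ✓.
Step 4: Order so x ≤ y and verify: 55² + 152² = 3025 + 23104 = 26129 = n. ✓

n = 26129 = 55² + 152² (one valid representation with x ≤ y).


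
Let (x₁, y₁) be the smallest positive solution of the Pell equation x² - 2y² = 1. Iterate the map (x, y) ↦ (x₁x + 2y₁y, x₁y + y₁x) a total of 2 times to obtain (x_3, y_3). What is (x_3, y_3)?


Step 1: Find the fundamental solution (x₁, y₁) of x² - 2y² = 1.
  Expand √2 as a continued fraction. a₀ = ⌊√2⌋ = 1; iterate m_{k+1} = d_k·a_k − m_k, d_{k+1} = (2 − m_{k+1}²)/d_k, a_{k+1} = ⌊(a₀ + m_{k+1})/d_{k+1}⌋ (starting m₀ = 0, d₀ = 1), with convergents p_k = a_k·p_{k-1} + p_{k-2}, q_k = a_k·q_{k-1} + q_{k-2} (p₋₁ = 1, q₋₁ = 0):
  k = 0: a₀ = 1; p₀/q₀ = 1/1; p₀² − 2·q₀² = 1 − 2 = -1.
  k = 1: m = 1, d = 1, a = ⌊(1 + 1)/1⌋ = 2; p/q = (2·1 + 1)/(2·1 + 0) = 3/2; p² − 2·q² = 9 − 8 = 1.
  The first convergent with p² − 2·q² = 1 gives the fundamental solution (x₁, y₁) = (3, 2).
Step 2: Apply the recurrence (x_{n+1}, y_{n+1}) = (x₁x_n + 2y₁y_n, x₁y_n + y₁x_n) repeatedly.
  From (x_1, y_1) = (3, 2): x_2 = 3·3 + 2·2·2 = 17; y_2 = 3·2 + 2·3 = 12.
  From (x_2, y_2) = (17, 12): x_3 = 3·17 + 2·2·12 = 99; y_3 = 3·12 + 2·17 = 70.
Step 3: Verify x_3² - 2·y_3² = 9801 - 9800 = 1 (should be 1). ✓

(x_1, y_1) = (3, 2); (x_3, y_3) = (99, 70).


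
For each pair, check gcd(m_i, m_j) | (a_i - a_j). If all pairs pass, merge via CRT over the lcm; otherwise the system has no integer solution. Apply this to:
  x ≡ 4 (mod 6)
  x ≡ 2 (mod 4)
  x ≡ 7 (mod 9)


Moduli 6, 4, 9 are not pairwise coprime, so CRT works modulo lcm(m_i) when all pairwise compatibility conditions hold.
Pairwise compatibility: gcd(m_i, m_j) must divide a_i - a_j for every pair.
Merge one congruence at a time:
  Start: x ≡ 4 (mod 6).
  Combine with x ≡ 2 (mod 4): gcd(6, 4) = 2; 2 - 4 = -2, which IS divisible by 2, so compatible.
    Write x = 4 + 6·t and substitute into x ≡ 2 (mod 4): 6·t ≡ 2 − 4 = -2 (mod 4).
    Divide the congruence (and modulus) by g = 2: 3·t ≡ -1 (mod 2).
    Reduce coefficients mod 2: 1·t ≡ 1 (mod 2).
    So t ≡ 1 (mod 2).
    Then x = 4 + 6·1 = 10, valid modulo lcm(6, 4) = 12: x ≡ 10 (mod 12).
  Combine with x ≡ 7 (mod 9): gcd(12, 9) = 3; 7 - 10 = -3, which IS divisible by 3, so compatible.
    Write x = 10 + 12·t and substitute into x ≡ 7 (mod 9): 12·t ≡ 7 − 10 = -3 (mod 9).
    Divide the congruence (and modulus) by g = 3: 4·t ≡ -1 (mod 3).
    Reduce coefficients mod 3: 1·t ≡ 2 (mod 3).
    So t ≡ 2 (mod 3).
    Then x = 10 + 12·2 = 34, valid modulo lcm(12, 9) = 36: x ≡ 34 (mod 36).
Verify: 34 mod 6 = 4, 34 mod 4 = 2, 34 mod 9 = 7.

x ≡ 34 (mod 36).


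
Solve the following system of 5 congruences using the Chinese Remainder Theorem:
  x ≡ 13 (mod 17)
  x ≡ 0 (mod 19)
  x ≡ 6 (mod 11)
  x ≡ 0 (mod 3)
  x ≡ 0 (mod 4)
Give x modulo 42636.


Product of moduli M = 17 · 19 · 11 · 3 · 4 = 42636.
Merge one congruence at a time:
  Start: x ≡ 13 (mod 17).
  Combine with x ≡ 0 (mod 19); new modulus lcm = 323.
    Write x = 13 + 17·t and substitute into x ≡ 0 (mod 19): 17·t ≡ 0 − 13 = -13 (mod 19).
    Reduce coefficients mod 19: 17·t ≡ 6 (mod 19).
    The inverse of 17 mod 19 is 9 (since 17·9 = 153 = 8·19 + 1), so t ≡ 9·6 = 54 ≡ 16 (mod 19).
    Then x = 13 + 17·16 = 285, valid modulo lcm(17, 19) = 323: x ≡ 285 (mod 323).
  Combine with x ≡ 6 (mod 11); new modulus lcm = 3553.
    Write x = 285 + 323·t and substitute into x ≡ 6 (mod 11): 323·t ≡ 6 − 285 = -279 (mod 11).
    Reduce coefficients mod 11: 4·t ≡ 7 (mod 11).
    The inverse of 4 mod 11 is 3 (since 4·3 = 12 = 1·11 + 1), so t ≡ 3·7 = 21 ≡ 10 (mod 11).
    Then x = 285 + 323·10 = 3515, valid modulo lcm(323, 11) = 3553: x ≡ 3515 (mod 3553).
  Combine with x ≡ 0 (mod 3); new modulus lcm = 10659.
    Write x = 3515 + 3553·t and substitute into x ≡ 0 (mod 3): 3553·t ≡ 0 − 3515 = -3515 (mod 3).
    Reduce coefficients mod 3: 1·t ≡ 1 (mod 3).
    So t ≡ 1 (mod 3).
    Then x = 3515 + 3553·1 = 7068, valid modulo lcm(3553, 3) = 10659: x ≡ 7068 (mod 10659).
  Combine with x ≡ 0 (mod 4); new modulus lcm = 42636.
    Write x = 7068 + 10659·t and substitute into x ≡ 0 (mod 4): 10659·t ≡ 0 − 7068 = -7068 (mod 4).
    Reduce coefficients mod 4: 3·t ≡ 0 (mod 4).
    The inverse of 3 mod 4 is 3 (since 3·3 = 9 = 2·4 + 1), so t ≡ 3·0 = 0 ≡ 0 (mod 4).
    Then x = 7068 + 10659·0 = 7068, valid modulo lcm(10659, 4) = 42636: x ≡ 7068 (mod 42636).
Verify against each original: 7068 mod 17 = 13, 7068 mod 19 = 0, 7068 mod 11 = 6, 7068 mod 3 = 0, 7068 mod 4 = 0.

x ≡ 7068 (mod 42636).


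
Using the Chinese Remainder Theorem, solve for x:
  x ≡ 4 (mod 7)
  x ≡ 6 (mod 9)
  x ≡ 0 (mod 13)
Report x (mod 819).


Moduli 7, 9, 13 are pairwise coprime; by CRT there is a unique solution modulo M = 7 · 9 · 13 = 819.
Solve pairwise, accumulating the modulus:
  Start with x ≡ 4 (mod 7).
  Combine with x ≡ 6 (mod 9): since gcd(7, 9) = 1, we get a unique residue mod 63.
    Write x = 4 + 7·t and substitute into x ≡ 6 (mod 9): 7·t ≡ 6 − 4 = 2 (mod 9).
    The inverse of 7 mod 9 is 4 (since 7·4 = 28 = 3·9 + 1), so t ≡ 4·2 = 8 ≡ 8 (mod 9).
    Then x = 4 + 7·8 = 60, valid modulo lcm(7, 9) = 63: x ≡ 60 (mod 63).
  Combine with x ≡ 0 (mod 13): since gcd(63, 13) = 1, we get a unique residue mod 819.
    Write x = 60 + 63·t and substitute into x ≡ 0 (mod 13): 63·t ≡ 0 − 60 = -60 (mod 13).
    Reduce coefficients mod 13: 11·t ≡ 5 (mod 13).
    The inverse of 11 mod 13 is 6 (since 11·6 = 66 = 5·13 + 1), so t ≡ 6·5 = 30 ≡ 4 (mod 13).
    Then x = 60 + 63·4 = 312, valid modulo lcm(63, 13) = 819: x ≡ 312 (mod 819).
Verify: 312 mod 7 = 4 ✓, 312 mod 9 = 6 ✓, 312 mod 13 = 0 ✓.

x ≡ 312 (mod 819).


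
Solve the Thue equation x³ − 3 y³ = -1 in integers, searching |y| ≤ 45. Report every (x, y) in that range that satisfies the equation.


The equation is x³ - 3y³ = -1. For fixed y, x³ = 3·y³ − 1, so a solution requires the RHS to be a perfect cube.
Strategy: iterate y from -45 to 45, compute RHS = 3·y³ − 1, and check whether it is a (positive or negative) perfect cube.
Check small values of y:
  y = 0: RHS = -1 = (-1)³ ⇒ x = -1 works.
  y = 1: RHS = 2 is not a perfect cube.
  y = -1: RHS = -4 is not a perfect cube.
  y = 2: RHS = 23 is not a perfect cube.
  y = -2: RHS = -25 is not a perfect cube.
  y = 3: RHS = 80 is not a perfect cube.
  y = -3: RHS = -82 is not a perfect cube.
Continuing the search up to |y| = 45 finds no further solutions beyond those listed.
Collected solutions: (-1, 0).

Solutions (with |y| ≤ 45): (-1, 0).


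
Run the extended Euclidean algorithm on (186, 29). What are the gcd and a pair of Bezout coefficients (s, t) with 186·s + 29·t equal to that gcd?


Euclidean algorithm on (186, 29) — divide until remainder is 0:
  186 = 6 · 29 + 12
  29 = 2 · 12 + 5
  12 = 2 · 5 + 2
  5 = 2 · 2 + 1
  2 = 2 · 1 + 0
gcd(186, 29) = 1.
Track Bezout coefficients alongside the remainders: start with r₀ = 186 = a·1 + b·0 (s = 1, t = 0) and r₁ = 29 = a·0 + b·1 (s = 0, t = 1); each new remainder r_{k+1} = r_{k-1} − q_k·r_k inherits s_{k+1} = s_{k-1} − q_k·s_k, t_{k+1} = t_{k-1} − q_k·t_k, so r_k = a·s_k + b·t_k at every step:
  q = 6: r = 12, s = 1 − 6·0 = 1, t = 0 − 6·1 = -6  (check: 186·1 + 29·(-6) = 12)
  q = 2: r = 5, s = 0 − 2·1 = -2, t = 1 − 2·(-6) = 13  (check: 186·(-2) + 29·13 = 5)
  q = 2: r = 2, s = 1 − 2·(-2) = 5, t = -6 − 2·13 = -32  (check: 186·5 + 29·(-32) = 2)
  q = 2: r = 1, s = -2 − 2·5 = -12, t = 13 − 2·(-32) = 77  (check: 186·(-12) + 29·77 = 1)
The row with r = 1 (the gcd) gives the Bezout coefficients s = -12, t = 77.
Result: 186 · (-12) + 29 · (77) = 1.

gcd(186, 29) = 1; s = -12, t = 77 (check: 186·(-12) + 29·77 = 1).


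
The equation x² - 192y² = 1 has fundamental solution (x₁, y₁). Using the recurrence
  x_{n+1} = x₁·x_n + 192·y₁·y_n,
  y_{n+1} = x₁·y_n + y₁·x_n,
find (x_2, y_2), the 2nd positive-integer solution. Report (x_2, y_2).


Step 1: Find the fundamental solution (x₁, y₁) of x² - 192y² = 1.
  Expand √192 as a continued fraction. a₀ = ⌊√192⌋ = 13; iterate m_{k+1} = d_k·a_k − m_k, d_{k+1} = (192 − m_{k+1}²)/d_k, a_{k+1} = ⌊(a₀ + m_{k+1})/d_{k+1}⌋ (starting m₀ = 0, d₀ = 1), with convergents p_k = a_k·p_{k-1} + p_{k-2}, q_k = a_k·q_{k-1} + q_{k-2} (p₋₁ = 1, q₋₁ = 0):
  k = 0: a₀ = 13; p₀/q₀ = 13/1; p₀² − 192·q₀² = 169 − 192 = -23.
  k = 1: m = 13, d = 23, a = ⌊(13 + 13)/23⌋ = 1; p/q = (1·13 + 1)/(1·1 + 0) = 14/1; p² − 192·q² = 196 − 192 = 4.
  k = 2: m = 10, d = 4, a = ⌊(13 + 10)/4⌋ = 5; p/q = (5·14 + 13)/(5·1 + 1) = 83/6; p² − 192·q² = 6889 − 6912 = -23.
  k = 3: m = 10, d = 23, a = ⌊(13 + 10)/23⌋ = 1; p/q = (1·83 + 14)/(1·6 + 1) = 97/7; p² − 192·q² = 9409 − 9408 = 1.
  The first convergent with p² − 192·q² = 1 gives the fundamental solution (x₁, y₁) = (97, 7).
Step 2: Apply the recurrence (x_{n+1}, y_{n+1}) = (x₁x_n + 192y₁y_n, x₁y_n + y₁x_n) repeatedly.
  From (x_1, y_1) = (97, 7): x_2 = 97·97 + 192·7·7 = 18817; y_2 = 97·7 + 7·97 = 1358.
Step 3: Verify x_2² - 192·y_2² = 354079489 - 354079488 = 1 (should be 1). ✓

(x_1, y_1) = (97, 7); (x_2, y_2) = (18817, 1358).


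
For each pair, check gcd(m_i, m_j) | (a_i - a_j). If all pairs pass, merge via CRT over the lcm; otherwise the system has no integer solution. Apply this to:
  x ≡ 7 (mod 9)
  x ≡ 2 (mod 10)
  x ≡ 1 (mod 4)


Moduli 9, 10, 4 are not pairwise coprime, so CRT works modulo lcm(m_i) when all pairwise compatibility conditions hold.
Pairwise compatibility: gcd(m_i, m_j) must divide a_i - a_j for every pair.
Merge one congruence at a time:
  Start: x ≡ 7 (mod 9).
  Combine with x ≡ 2 (mod 10): gcd(9, 10) = 1; 2 - 7 = -5, which IS divisible by 1, so compatible.
    Write x = 7 + 9·t and substitute into x ≡ 2 (mod 10): 9·t ≡ 2 − 7 = -5 (mod 10).
    Reduce coefficients mod 10: 9·t ≡ 5 (mod 10).
    The inverse of 9 mod 10 is 9 (since 9·9 = 81 = 8·10 + 1), so t ≡ 9·5 = 45 ≡ 5 (mod 10).
    Then x = 7 + 9·5 = 52, valid modulo lcm(9, 10) = 90: x ≡ 52 (mod 90).
  Combine with x ≡ 1 (mod 4): gcd(90, 4) = 2, and 1 - 52 = -51 is NOT divisible by 2.
    ⇒ system is inconsistent (no integer solution).

No solution (the system is inconsistent).


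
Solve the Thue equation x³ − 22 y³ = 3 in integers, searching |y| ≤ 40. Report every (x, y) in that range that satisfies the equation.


The equation is x³ - 22y³ = 3. For fixed y, x³ = 22·y³ + 3, so a solution requires the RHS to be a perfect cube.
Strategy: iterate y from -40 to 40, compute RHS = 22·y³ + 3, and check whether it is a (positive or negative) perfect cube.
Check small values of y:
  y = 0: RHS = 3 is not a perfect cube.
  y = 1: RHS = 25 is not a perfect cube.
  y = -1: RHS = -19 is not a perfect cube.
  y = 2: RHS = 179 is not a perfect cube.
  y = -2: RHS = -173 is not a perfect cube.
  y = 3: RHS = 597 is not a perfect cube.
  y = -3: RHS = -591 is not a perfect cube.
Continuing the search up to |y| = 40 finds no solutions either.
No (x, y) in the scanned range satisfies the equation.

No integer solutions with |y| ≤ 40.


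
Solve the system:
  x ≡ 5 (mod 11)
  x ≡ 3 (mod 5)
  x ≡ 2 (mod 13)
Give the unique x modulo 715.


Moduli 11, 5, 13 are pairwise coprime; by CRT there is a unique solution modulo M = 11 · 5 · 13 = 715.
Solve pairwise, accumulating the modulus:
  Start with x ≡ 5 (mod 11).
  Combine with x ≡ 3 (mod 5): since gcd(11, 5) = 1, we get a unique residue mod 55.
    Write x = 5 + 11·t and substitute into x ≡ 3 (mod 5): 11·t ≡ 3 − 5 = -2 (mod 5).
    Reduce coefficients mod 5: 1·t ≡ 3 (mod 5).
    So t ≡ 3 (mod 5).
    Then x = 5 + 11·3 = 38, valid modulo lcm(11, 5) = 55: x ≡ 38 (mod 55).
  Combine with x ≡ 2 (mod 13): since gcd(55, 13) = 1, we get a unique residue mod 715.
    Write x = 38 + 55·t and substitute into x ≡ 2 (mod 13): 55·t ≡ 2 − 38 = -36 (mod 13).
    Reduce coefficients mod 13: 3·t ≡ 3 (mod 13).
    The inverse of 3 mod 13 is 9 (since 3·9 = 27 = 2·13 + 1), so t ≡ 9·3 = 27 ≡ 1 (mod 13).
    Then x = 38 + 55·1 = 93, valid modulo lcm(55, 13) = 715: x ≡ 93 (mod 715).
Verify: 93 mod 11 = 5 ✓, 93 mod 5 = 3 ✓, 93 mod 13 = 2 ✓.

x ≡ 93 (mod 715).


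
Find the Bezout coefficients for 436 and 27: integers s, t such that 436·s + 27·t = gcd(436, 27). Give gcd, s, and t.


Euclidean algorithm on (436, 27) — divide until remainder is 0:
  436 = 16 · 27 + 4
  27 = 6 · 4 + 3
  4 = 1 · 3 + 1
  3 = 3 · 1 + 0
gcd(436, 27) = 1.
Track Bezout coefficients alongside the remainders: start with r₀ = 436 = a·1 + b·0 (s = 1, t = 0) and r₁ = 27 = a·0 + b·1 (s = 0, t = 1); each new remainder r_{k+1} = r_{k-1} − q_k·r_k inherits s_{k+1} = s_{k-1} − q_k·s_k, t_{k+1} = t_{k-1} − q_k·t_k, so r_k = a·s_k + b·t_k at every step:
  q = 16: r = 4, s = 1 − 16·0 = 1, t = 0 − 16·1 = -16  (check: 436·1 + 27·(-16) = 4)
  q = 6: r = 3, s = 0 − 6·1 = -6, t = 1 − 6·(-16) = 97  (check: 436·(-6) + 27·97 = 3)
  q = 1: r = 1, s = 1 − 1·(-6) = 7, t = -16 − 1·97 = -113  (check: 436·7 + 27·(-113) = 1)
The row with r = 1 (the gcd) gives the Bezout coefficients s = 7, t = -113.
Result: 436 · (7) + 27 · (-113) = 1.

gcd(436, 27) = 1; s = 7, t = -113 (check: 436·7 + 27·(-113) = 1).


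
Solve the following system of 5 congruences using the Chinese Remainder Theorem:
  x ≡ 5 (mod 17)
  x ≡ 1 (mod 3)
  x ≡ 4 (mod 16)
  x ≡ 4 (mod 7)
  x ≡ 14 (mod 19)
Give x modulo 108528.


Product of moduli M = 17 · 3 · 16 · 7 · 19 = 108528.
Merge one congruence at a time:
  Start: x ≡ 5 (mod 17).
  Combine with x ≡ 1 (mod 3); new modulus lcm = 51.
    Write x = 5 + 17·t and substitute into x ≡ 1 (mod 3): 17·t ≡ 1 − 5 = -4 (mod 3).
    Reduce coefficients mod 3: 2·t ≡ 2 (mod 3).
    The inverse of 2 mod 3 is 2 (since 2·2 = 4 = 1·3 + 1), so t ≡ 2·2 = 4 ≡ 1 (mod 3).
    Then x = 5 + 17·1 = 22, valid modulo lcm(17, 3) = 51: x ≡ 22 (mod 51).
  Combine with x ≡ 4 (mod 16); new modulus lcm = 816.
    Write x = 22 + 51·t and substitute into x ≡ 4 (mod 16): 51·t ≡ 4 − 22 = -18 (mod 16).
    Reduce coefficients mod 16: 3·t ≡ 14 (mod 16).
    The inverse of 3 mod 16 is 11 (since 3·11 = 33 = 2·16 + 1), so t ≡ 11·14 = 154 ≡ 10 (mod 16).
    Then x = 22 + 51·10 = 532, valid modulo lcm(51, 16) = 816: x ≡ 532 (mod 816).
  Combine with x ≡ 4 (mod 7); new modulus lcm = 5712.
    Write x = 532 + 816·t and substitute into x ≡ 4 (mod 7): 816·t ≡ 4 − 532 = -528 (mod 7).
    Reduce coefficients mod 7: 4·t ≡ 4 (mod 7).
    The inverse of 4 mod 7 is 2 (since 4·2 = 8 = 1·7 + 1), so t ≡ 2·4 = 8 ≡ 1 (mod 7).
    Then x = 532 + 816·1 = 1348, valid modulo lcm(816, 7) = 5712: x ≡ 1348 (mod 5712).
  Combine with x ≡ 14 (mod 19); new modulus lcm = 108528.
    Write x = 1348 + 5712·t and substitute into x ≡ 14 (mod 19): 5712·t ≡ 14 − 1348 = -1334 (mod 19).
    Reduce coefficients mod 19: 12·t ≡ 15 (mod 19).
    The inverse of 12 mod 19 is 8 (since 12·8 = 96 = 5·19 + 1), so t ≡ 8·15 = 120 ≡ 6 (mod 19).
    Then x = 1348 + 5712·6 = 35620, valid modulo lcm(5712, 19) = 108528: x ≡ 35620 (mod 108528).
Verify against each original: 35620 mod 17 = 5, 35620 mod 3 = 1, 35620 mod 16 = 4, 35620 mod 7 = 4, 35620 mod 19 = 14.

x ≡ 35620 (mod 108528).


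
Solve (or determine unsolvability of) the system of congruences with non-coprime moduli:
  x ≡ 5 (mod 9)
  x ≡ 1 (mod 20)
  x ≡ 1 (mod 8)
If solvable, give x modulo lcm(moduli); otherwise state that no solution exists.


Moduli 9, 20, 8 are not pairwise coprime, so CRT works modulo lcm(m_i) when all pairwise compatibility conditions hold.
Pairwise compatibility: gcd(m_i, m_j) must divide a_i - a_j for every pair.
Merge one congruence at a time:
  Start: x ≡ 5 (mod 9).
  Combine with x ≡ 1 (mod 20): gcd(9, 20) = 1; 1 - 5 = -4, which IS divisible by 1, so compatible.
    Write x = 5 + 9·t and substitute into x ≡ 1 (mod 20): 9·t ≡ 1 − 5 = -4 (mod 20).
    Reduce coefficients mod 20: 9·t ≡ 16 (mod 20).
    The inverse of 9 mod 20 is 9 (since 9·9 = 81 = 4·20 + 1), so t ≡ 9·16 = 144 ≡ 4 (mod 20).
    Then x = 5 + 9·4 = 41, valid modulo lcm(9, 20) = 180: x ≡ 41 (mod 180).
  Combine with x ≡ 1 (mod 8): gcd(180, 8) = 4; 1 - 41 = -40, which IS divisible by 4, so compatible.
    Write x = 41 + 180·t and substitute into x ≡ 1 (mod 8): 180·t ≡ 1 − 41 = -40 (mod 8).
    Divide the congruence (and modulus) by g = 4: 45·t ≡ -10 (mod 2).
    Reduce coefficients mod 2: 1·t ≡ 0 (mod 2).
    So t ≡ 0 (mod 2).
    Then x = 41 + 180·0 = 41, valid modulo lcm(180, 8) = 360: x ≡ 41 (mod 360).
Verify: 41 mod 9 = 5, 41 mod 20 = 1, 41 mod 8 = 1.

x ≡ 41 (mod 360).


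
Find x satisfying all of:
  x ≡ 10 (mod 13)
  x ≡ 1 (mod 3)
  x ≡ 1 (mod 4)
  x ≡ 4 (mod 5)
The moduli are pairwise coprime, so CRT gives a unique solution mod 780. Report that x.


Product of moduli M = 13 · 3 · 4 · 5 = 780.
Merge one congruence at a time:
  Start: x ≡ 10 (mod 13).
  Combine with x ≡ 1 (mod 3); new modulus lcm = 39.
    Write x = 10 + 13·t and substitute into x ≡ 1 (mod 3): 13·t ≡ 1 − 10 = -9 (mod 3).
    Reduce coefficients mod 3: 1·t ≡ 0 (mod 3).
    So t ≡ 0 (mod 3).
    Then x = 10 + 13·0 = 10, valid modulo lcm(13, 3) = 39: x ≡ 10 (mod 39).
  Combine with x ≡ 1 (mod 4); new modulus lcm = 156.
    Write x = 10 + 39·t and substitute into x ≡ 1 (mod 4): 39·t ≡ 1 − 10 = -9 (mod 4).
    Reduce coefficients mod 4: 3·t ≡ 3 (mod 4).
    The inverse of 3 mod 4 is 3 (since 3·3 = 9 = 2·4 + 1), so t ≡ 3·3 = 9 ≡ 1 (mod 4).
    Then x = 10 + 39·1 = 49, valid modulo lcm(39, 4) = 156: x ≡ 49 (mod 156).
  Combine with x ≡ 4 (mod 5); new modulus lcm = 780.
    Write x = 49 + 156·t and substitute into x ≡ 4 (mod 5): 156·t ≡ 4 − 49 = -45 (mod 5).
    Reduce coefficients mod 5: 1·t ≡ 0 (mod 5).
    So t ≡ 0 (mod 5).
    Then x = 49 + 156·0 = 49, valid modulo lcm(156, 5) = 780: x ≡ 49 (mod 780).
Verify against each original: 49 mod 13 = 10, 49 mod 3 = 1, 49 mod 4 = 1, 49 mod 5 = 4.

x ≡ 49 (mod 780).


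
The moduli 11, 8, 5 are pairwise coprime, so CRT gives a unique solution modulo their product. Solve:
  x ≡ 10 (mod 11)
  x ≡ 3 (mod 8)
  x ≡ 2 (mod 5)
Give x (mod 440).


Moduli 11, 8, 5 are pairwise coprime; by CRT there is a unique solution modulo M = 11 · 8 · 5 = 440.
Solve pairwise, accumulating the modulus:
  Start with x ≡ 10 (mod 11).
  Combine with x ≡ 3 (mod 8): since gcd(11, 8) = 1, we get a unique residue mod 88.
    Write x = 10 + 11·t and substitute into x ≡ 3 (mod 8): 11·t ≡ 3 − 10 = -7 (mod 8).
    Reduce coefficients mod 8: 3·t ≡ 1 (mod 8).
    The inverse of 3 mod 8 is 3 (since 3·3 = 9 = 1·8 + 1), so t ≡ 3·1 = 3 ≡ 3 (mod 8).
    Then x = 10 + 11·3 = 43, valid modulo lcm(11, 8) = 88: x ≡ 43 (mod 88).
  Combine with x ≡ 2 (mod 5): since gcd(88, 5) = 1, we get a unique residue mod 440.
    Write x = 43 + 88·t and substitute into x ≡ 2 (mod 5): 88·t ≡ 2 − 43 = -41 (mod 5).
    Reduce coefficients mod 5: 3·t ≡ 4 (mod 5).
    The inverse of 3 mod 5 is 2 (since 3·2 = 6 = 1·5 + 1), so t ≡ 2·4 = 8 ≡ 3 (mod 5).
    Then x = 43 + 88·3 = 307, valid modulo lcm(88, 5) = 440: x ≡ 307 (mod 440).
Verify: 307 mod 11 = 10 ✓, 307 mod 8 = 3 ✓, 307 mod 5 = 2 ✓.

x ≡ 307 (mod 440).


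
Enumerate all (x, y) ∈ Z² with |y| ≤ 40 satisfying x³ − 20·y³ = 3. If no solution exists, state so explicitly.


The equation is x³ - 20y³ = 3. For fixed y, x³ = 20·y³ + 3, so a solution requires the RHS to be a perfect cube.
Strategy: iterate y from -40 to 40, compute RHS = 20·y³ + 3, and check whether it is a (positive or negative) perfect cube.
Check small values of y:
  y = 0: RHS = 3 is not a perfect cube.
  y = 1: RHS = 23 is not a perfect cube.
  y = -1: RHS = -17 is not a perfect cube.
  y = 2: RHS = 163 is not a perfect cube.
  y = -2: RHS = -157 is not a perfect cube.
  y = 3: RHS = 543 is not a perfect cube.
  y = -3: RHS = -537 is not a perfect cube.
Continuing the search up to |y| = 40 finds no solutions either.
No (x, y) in the scanned range satisfies the equation.

No integer solutions with |y| ≤ 40.


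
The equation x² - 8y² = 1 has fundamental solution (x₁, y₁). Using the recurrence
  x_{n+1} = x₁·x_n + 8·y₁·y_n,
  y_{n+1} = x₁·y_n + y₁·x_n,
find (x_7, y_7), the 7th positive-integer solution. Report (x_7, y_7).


Step 1: Find the fundamental solution (x₁, y₁) of x² - 8y² = 1.
  Expand √8 as a continued fraction. a₀ = ⌊√8⌋ = 2; iterate m_{k+1} = d_k·a_k − m_k, d_{k+1} = (8 − m_{k+1}²)/d_k, a_{k+1} = ⌊(a₀ + m_{k+1})/d_{k+1}⌋ (starting m₀ = 0, d₀ = 1), with convergents p_k = a_k·p_{k-1} + p_{k-2}, q_k = a_k·q_{k-1} + q_{k-2} (p₋₁ = 1, q₋₁ = 0):
  k = 0: a₀ = 2; p₀/q₀ = 2/1; p₀² − 8·q₀² = 4 − 8 = -4.
  k = 1: m = 2, d = 4, a = ⌊(2 + 2)/4⌋ = 1; p/q = (1·2 + 1)/(1·1 + 0) = 3/1; p² − 8·q² = 9 − 8 = 1.
  The first convergent with p² − 8·q² = 1 gives the fundamental solution (x₁, y₁) = (3, 1).
Step 2: Apply the recurrence (x_{n+1}, y_{n+1}) = (x₁x_n + 8y₁y_n, x₁y_n + y₁x_n) repeatedly.
  From (x_1, y_1) = (3, 1): x_2 = 3·3 + 8·1·1 = 17; y_2 = 3·1 + 1·3 = 6.
  From (x_2, y_2) = (17, 6): x_3 = 3·17 + 8·1·6 = 99; y_3 = 3·6 + 1·17 = 35.
  From (x_3, y_3) = (99, 35): x_4 = 3·99 + 8·1·35 = 577; y_4 = 3·35 + 1·99 = 204.
  From (x_4, y_4) = (577, 204): x_5 = 3·577 + 8·1·204 = 3363; y_5 = 3·204 + 1·577 = 1189.
  From (x_5, y_5) = (3363, 1189): x_6 = 3·3363 + 8·1·1189 = 19601; y_6 = 3·1189 + 1·3363 = 6930.
  From (x_6, y_6) = (19601, 6930): x_7 = 3·19601 + 8·1·6930 = 114243; y_7 = 3·6930 + 1·19601 = 40391.
Step 3: Verify x_7² - 8·y_7² = 13051463049 - 13051463048 = 1 (should be 1). ✓

(x_1, y_1) = (3, 1); (x_7, y_7) = (114243, 40391).


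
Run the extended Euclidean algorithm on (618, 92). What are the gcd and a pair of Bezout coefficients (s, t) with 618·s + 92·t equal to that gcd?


Euclidean algorithm on (618, 92) — divide until remainder is 0:
  618 = 6 · 92 + 66
  92 = 1 · 66 + 26
  66 = 2 · 26 + 14
  26 = 1 · 14 + 12
  14 = 1 · 12 + 2
  12 = 6 · 2 + 0
gcd(618, 92) = 2.
Track Bezout coefficients alongside the remainders: start with r₀ = 618 = a·1 + b·0 (s = 1, t = 0) and r₁ = 92 = a·0 + b·1 (s = 0, t = 1); each new remainder r_{k+1} = r_{k-1} − q_k·r_k inherits s_{k+1} = s_{k-1} − q_k·s_k, t_{k+1} = t_{k-1} − q_k·t_k, so r_k = a·s_k + b·t_k at every step:
  q = 6: r = 66, s = 1 − 6·0 = 1, t = 0 − 6·1 = -6  (check: 618·1 + 92·(-6) = 66)
  q = 1: r = 26, s = 0 − 1·1 = -1, t = 1 − 1·(-6) = 7  (check: 618·(-1) + 92·7 = 26)
  q = 2: r = 14, s = 1 − 2·(-1) = 3, t = -6 − 2·7 = -20  (check: 618·3 + 92·(-20) = 14)
  q = 1: r = 12, s = -1 − 1·3 = -4, t = 7 − 1·(-20) = 27  (check: 618·(-4) + 92·27 = 12)
  q = 1: r = 2, s = 3 − 1·(-4) = 7, t = -20 − 1·27 = -47  (check: 618·7 + 92·(-47) = 2)
The row with r = 2 (the gcd) gives the Bezout coefficients s = 7, t = -47.
Result: 618 · (7) + 92 · (-47) = 2.

gcd(618, 92) = 2; s = 7, t = -47 (check: 618·7 + 92·(-47) = 2).


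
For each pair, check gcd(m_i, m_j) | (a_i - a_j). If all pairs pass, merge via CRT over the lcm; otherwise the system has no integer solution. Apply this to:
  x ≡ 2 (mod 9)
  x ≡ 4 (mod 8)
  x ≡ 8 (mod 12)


Moduli 9, 8, 12 are not pairwise coprime, so CRT works modulo lcm(m_i) when all pairwise compatibility conditions hold.
Pairwise compatibility: gcd(m_i, m_j) must divide a_i - a_j for every pair.
Merge one congruence at a time:
  Start: x ≡ 2 (mod 9).
  Combine with x ≡ 4 (mod 8): gcd(9, 8) = 1; 4 - 2 = 2, which IS divisible by 1, so compatible.
    Write x = 2 + 9·t and substitute into x ≡ 4 (mod 8): 9·t ≡ 4 − 2 = 2 (mod 8).
    Reduce coefficients mod 8: 1·t ≡ 2 (mod 8).
    So t ≡ 2 (mod 8).
    Then x = 2 + 9·2 = 20, valid modulo lcm(9, 8) = 72: x ≡ 20 (mod 72).
  Combine with x ≡ 8 (mod 12): gcd(72, 12) = 12; 8 - 20 = -12, which IS divisible by 12, so compatible.
    Write x = 20 + 72·t and substitute into x ≡ 8 (mod 12): 72·t ≡ 8 − 20 = -12 (mod 12).
    Divide the congruence (and modulus) by g = 12: 6·t ≡ -1 (mod 1).
    Modulo 1 every t works; take t = 0.
    Then x = 20 + 72·0 = 20, valid modulo lcm(72, 12) = 72: x ≡ 20 (mod 72).
Verify: 20 mod 9 = 2, 20 mod 8 = 4, 20 mod 12 = 8.

x ≡ 20 (mod 72).


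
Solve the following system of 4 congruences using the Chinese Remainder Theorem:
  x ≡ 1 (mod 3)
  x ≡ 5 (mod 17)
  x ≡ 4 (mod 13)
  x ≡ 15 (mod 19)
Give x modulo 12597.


Product of moduli M = 3 · 17 · 13 · 19 = 12597.
Merge one congruence at a time:
  Start: x ≡ 1 (mod 3).
  Combine with x ≡ 5 (mod 17); new modulus lcm = 51.
    Write x = 1 + 3·t and substitute into x ≡ 5 (mod 17): 3·t ≡ 5 − 1 = 4 (mod 17).
    The inverse of 3 mod 17 is 6 (since 3·6 = 18 = 1·17 + 1), so t ≡ 6·4 = 24 ≡ 7 (mod 17).
    Then x = 1 + 3·7 = 22, valid modulo lcm(3, 17) = 51: x ≡ 22 (mod 51).
  Combine with x ≡ 4 (mod 13); new modulus lcm = 663.
    Write x = 22 + 51·t and substitute into x ≡ 4 (mod 13): 51·t ≡ 4 − 22 = -18 (mod 13).
    Reduce coefficients mod 13: 12·t ≡ 8 (mod 13).
    The inverse of 12 mod 13 is 12 (since 12·12 = 144 = 11·13 + 1), so t ≡ 12·8 = 96 ≡ 5 (mod 13).
    Then x = 22 + 51·5 = 277, valid modulo lcm(51, 13) = 663: x ≡ 277 (mod 663).
  Combine with x ≡ 15 (mod 19); new modulus lcm = 12597.
    Write x = 277 + 663·t and substitute into x ≡ 15 (mod 19): 663·t ≡ 15 − 277 = -262 (mod 19).
    Reduce coefficients mod 19: 17·t ≡ 4 (mod 19).
    The inverse of 17 mod 19 is 9 (since 17·9 = 153 = 8·19 + 1), so t ≡ 9·4 = 36 ≡ 17 (mod 19).
    Then x = 277 + 663·17 = 11548, valid modulo lcm(663, 19) = 12597: x ≡ 11548 (mod 12597).
Verify against each original: 11548 mod 3 = 1, 11548 mod 17 = 5, 11548 mod 13 = 4, 11548 mod 19 = 15.

x ≡ 11548 (mod 12597).
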